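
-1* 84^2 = -7056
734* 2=1468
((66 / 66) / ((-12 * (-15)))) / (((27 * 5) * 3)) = 1 / 72900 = 0.00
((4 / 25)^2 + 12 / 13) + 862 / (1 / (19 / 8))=66566457 / 32500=2048.20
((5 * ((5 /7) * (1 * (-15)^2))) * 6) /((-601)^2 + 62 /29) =978750 /73324237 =0.01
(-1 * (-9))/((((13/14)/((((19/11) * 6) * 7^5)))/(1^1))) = 241415748/143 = 1688222.01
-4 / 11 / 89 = -4 / 979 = -0.00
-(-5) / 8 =5 / 8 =0.62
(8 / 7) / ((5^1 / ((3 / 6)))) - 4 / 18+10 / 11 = 2776 / 3465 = 0.80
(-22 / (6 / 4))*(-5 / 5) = 44 / 3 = 14.67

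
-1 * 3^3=-27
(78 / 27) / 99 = 26 / 891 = 0.03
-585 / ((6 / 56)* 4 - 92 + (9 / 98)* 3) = 57330 / 8947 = 6.41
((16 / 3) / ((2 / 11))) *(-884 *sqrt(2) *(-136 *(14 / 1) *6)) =296231936 *sqrt(2) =418935221.50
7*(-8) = -56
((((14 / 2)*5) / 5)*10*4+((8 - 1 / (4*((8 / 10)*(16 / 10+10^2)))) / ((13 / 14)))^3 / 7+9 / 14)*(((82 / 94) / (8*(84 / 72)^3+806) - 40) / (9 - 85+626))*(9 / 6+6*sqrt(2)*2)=-47858947369777065482465247*sqrt(2) / 147462051014086961152000 - 47858947369777065482465247 / 1179696408112695689216000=-499.55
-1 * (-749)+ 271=1020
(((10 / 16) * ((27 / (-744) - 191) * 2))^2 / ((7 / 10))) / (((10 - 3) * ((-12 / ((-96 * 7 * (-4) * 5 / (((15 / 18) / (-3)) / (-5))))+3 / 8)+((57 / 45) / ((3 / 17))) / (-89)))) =1123692927080625 / 28417377352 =39542.46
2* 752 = 1504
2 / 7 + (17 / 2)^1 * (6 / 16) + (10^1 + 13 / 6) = 5255 / 336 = 15.64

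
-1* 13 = -13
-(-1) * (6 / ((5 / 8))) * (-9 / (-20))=108 / 25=4.32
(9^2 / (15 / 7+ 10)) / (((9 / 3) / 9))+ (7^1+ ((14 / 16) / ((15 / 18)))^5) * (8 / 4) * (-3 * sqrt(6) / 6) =1701 / 85-26484101 * sqrt(6) / 3200000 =-0.26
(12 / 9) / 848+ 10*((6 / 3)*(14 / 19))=14.74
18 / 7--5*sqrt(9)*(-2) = -192 / 7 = -27.43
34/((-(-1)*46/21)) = 357/23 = 15.52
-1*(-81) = 81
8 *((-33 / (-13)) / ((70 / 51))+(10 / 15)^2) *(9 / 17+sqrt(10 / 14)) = 75148 / 7735+75148 *sqrt(35) / 28665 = 25.22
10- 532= -522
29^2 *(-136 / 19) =-114376 / 19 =-6019.79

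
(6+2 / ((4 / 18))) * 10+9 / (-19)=2841 / 19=149.53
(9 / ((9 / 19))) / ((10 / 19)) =361 / 10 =36.10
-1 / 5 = -0.20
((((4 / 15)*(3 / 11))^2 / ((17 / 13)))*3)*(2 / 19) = 1248 / 977075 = 0.00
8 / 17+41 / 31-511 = -268352 / 527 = -509.21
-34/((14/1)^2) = -17/98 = -0.17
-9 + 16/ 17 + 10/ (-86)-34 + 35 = -5245/ 731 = -7.18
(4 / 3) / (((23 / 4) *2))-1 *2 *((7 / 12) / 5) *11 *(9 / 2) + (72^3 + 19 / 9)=373238.68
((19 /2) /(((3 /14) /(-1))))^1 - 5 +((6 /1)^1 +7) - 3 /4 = -445 /12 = -37.08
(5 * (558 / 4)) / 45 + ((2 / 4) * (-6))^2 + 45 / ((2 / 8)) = 409 / 2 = 204.50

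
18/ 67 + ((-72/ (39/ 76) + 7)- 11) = -125458/ 871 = -144.04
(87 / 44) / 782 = 87 / 34408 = 0.00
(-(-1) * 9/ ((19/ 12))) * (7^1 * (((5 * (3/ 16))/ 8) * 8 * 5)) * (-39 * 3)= -1658475/ 76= -21822.04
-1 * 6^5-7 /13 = -101095 /13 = -7776.54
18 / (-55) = -18 / 55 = -0.33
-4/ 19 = -0.21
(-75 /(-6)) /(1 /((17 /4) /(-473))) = -425 /3784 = -0.11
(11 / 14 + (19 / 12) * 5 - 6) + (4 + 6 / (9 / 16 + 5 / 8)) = 18761 / 1596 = 11.76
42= 42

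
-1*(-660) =660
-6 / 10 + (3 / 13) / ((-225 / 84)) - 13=-4448 / 325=-13.69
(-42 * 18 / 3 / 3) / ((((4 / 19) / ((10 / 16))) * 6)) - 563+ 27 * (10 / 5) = -8809 / 16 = -550.56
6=6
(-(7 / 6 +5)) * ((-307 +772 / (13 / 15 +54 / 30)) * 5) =6475 / 12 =539.58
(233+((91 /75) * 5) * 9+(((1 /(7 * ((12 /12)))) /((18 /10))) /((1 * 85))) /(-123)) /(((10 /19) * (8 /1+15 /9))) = 3599208931 /63670950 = 56.53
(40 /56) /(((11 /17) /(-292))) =-24820 /77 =-322.34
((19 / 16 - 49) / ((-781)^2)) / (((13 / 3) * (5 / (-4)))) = 459 / 31717972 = 0.00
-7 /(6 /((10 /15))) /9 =-7 /81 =-0.09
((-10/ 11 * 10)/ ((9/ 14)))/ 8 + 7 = 518/ 99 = 5.23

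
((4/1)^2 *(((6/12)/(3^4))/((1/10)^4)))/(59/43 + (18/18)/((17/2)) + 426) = 11696000/5062419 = 2.31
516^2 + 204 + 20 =266480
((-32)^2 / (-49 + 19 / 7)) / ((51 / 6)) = -3584 / 1377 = -2.60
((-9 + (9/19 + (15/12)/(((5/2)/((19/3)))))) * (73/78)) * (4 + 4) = -6862/171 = -40.13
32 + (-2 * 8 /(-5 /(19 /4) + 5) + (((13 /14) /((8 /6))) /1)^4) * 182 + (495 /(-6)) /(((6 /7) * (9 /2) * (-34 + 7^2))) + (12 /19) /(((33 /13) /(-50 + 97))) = -64675269043177 /99100108800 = -652.63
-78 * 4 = -312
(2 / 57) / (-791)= -2 / 45087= -0.00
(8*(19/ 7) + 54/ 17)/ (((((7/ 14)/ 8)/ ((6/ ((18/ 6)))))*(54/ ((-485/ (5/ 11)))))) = -50567264/ 3213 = -15738.33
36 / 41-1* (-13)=569 / 41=13.88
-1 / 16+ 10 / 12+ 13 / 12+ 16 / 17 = 2.80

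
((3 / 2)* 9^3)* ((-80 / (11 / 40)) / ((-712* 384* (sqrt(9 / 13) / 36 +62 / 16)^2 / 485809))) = 465911731134731700 / 12375714719731 -1541423181776400* sqrt(13) / 12375714719731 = 37198.18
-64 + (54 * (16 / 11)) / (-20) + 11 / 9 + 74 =3611 / 495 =7.29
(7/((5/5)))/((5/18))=126/5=25.20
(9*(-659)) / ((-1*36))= 659 / 4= 164.75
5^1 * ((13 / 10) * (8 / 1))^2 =2704 / 5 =540.80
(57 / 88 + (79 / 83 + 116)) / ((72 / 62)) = 26627357 / 262944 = 101.27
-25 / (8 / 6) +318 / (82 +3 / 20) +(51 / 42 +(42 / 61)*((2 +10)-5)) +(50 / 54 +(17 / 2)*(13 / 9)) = 6231079 / 1429596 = 4.36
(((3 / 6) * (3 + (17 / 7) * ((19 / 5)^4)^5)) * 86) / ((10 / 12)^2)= 989217741511879640284119433416 / 16689300537109375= 59272570429917.75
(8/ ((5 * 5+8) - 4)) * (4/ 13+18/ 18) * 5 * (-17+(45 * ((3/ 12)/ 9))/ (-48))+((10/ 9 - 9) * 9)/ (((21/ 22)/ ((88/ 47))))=-168661627/ 992264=-169.98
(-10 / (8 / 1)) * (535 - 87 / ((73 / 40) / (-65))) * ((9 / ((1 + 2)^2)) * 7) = -9283925 / 292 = -31794.26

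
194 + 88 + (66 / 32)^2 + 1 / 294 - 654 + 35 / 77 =-152039663 / 413952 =-367.29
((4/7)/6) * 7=2/3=0.67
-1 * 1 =-1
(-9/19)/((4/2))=-9/38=-0.24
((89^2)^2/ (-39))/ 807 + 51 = -61137118/ 31473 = -1942.53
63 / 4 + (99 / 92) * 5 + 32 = 1222 / 23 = 53.13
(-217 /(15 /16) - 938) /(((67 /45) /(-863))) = 45416238 /67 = 677854.30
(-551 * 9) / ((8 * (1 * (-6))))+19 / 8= 105.69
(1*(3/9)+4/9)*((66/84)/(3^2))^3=1331/2571912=0.00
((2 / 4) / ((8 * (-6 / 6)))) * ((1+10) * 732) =-2013 / 4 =-503.25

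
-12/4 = -3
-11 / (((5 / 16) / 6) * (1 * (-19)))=1056 / 95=11.12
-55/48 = -1.15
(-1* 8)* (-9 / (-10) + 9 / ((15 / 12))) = -324 / 5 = -64.80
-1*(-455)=455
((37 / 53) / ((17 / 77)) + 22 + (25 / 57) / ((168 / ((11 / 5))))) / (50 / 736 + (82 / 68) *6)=9988764346 / 2898555849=3.45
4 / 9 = 0.44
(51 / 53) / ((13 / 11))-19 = -12530 / 689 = -18.19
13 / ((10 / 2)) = 13 / 5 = 2.60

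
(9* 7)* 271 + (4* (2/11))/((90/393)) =2817569/165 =17076.18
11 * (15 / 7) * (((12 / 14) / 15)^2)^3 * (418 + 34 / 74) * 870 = 5689816704 / 19044431875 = 0.30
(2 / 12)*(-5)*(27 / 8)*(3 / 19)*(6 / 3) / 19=-135 / 2888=-0.05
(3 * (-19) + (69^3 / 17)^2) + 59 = 107918163659 / 289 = 373419251.42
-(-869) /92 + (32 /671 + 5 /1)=894703 /61732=14.49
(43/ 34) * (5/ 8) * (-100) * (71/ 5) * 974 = -37170275/ 34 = -1093243.38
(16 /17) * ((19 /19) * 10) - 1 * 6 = 58 /17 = 3.41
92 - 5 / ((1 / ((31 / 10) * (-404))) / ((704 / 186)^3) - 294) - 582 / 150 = 5707225312661117 / 64754017860975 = 88.14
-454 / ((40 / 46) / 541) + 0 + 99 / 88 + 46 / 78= -440628841 / 1560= -282454.39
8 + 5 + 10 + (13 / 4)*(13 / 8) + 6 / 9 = 2779 / 96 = 28.95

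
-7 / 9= -0.78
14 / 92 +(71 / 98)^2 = 149557 / 220892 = 0.68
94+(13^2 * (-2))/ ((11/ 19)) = -5388/ 11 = -489.82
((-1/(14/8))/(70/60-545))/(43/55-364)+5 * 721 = 548314079055/152098219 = 3605.00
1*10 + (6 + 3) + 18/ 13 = 265/ 13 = 20.38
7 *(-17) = -119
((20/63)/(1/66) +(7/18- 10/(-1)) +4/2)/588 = 4201/74088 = 0.06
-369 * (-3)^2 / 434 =-7.65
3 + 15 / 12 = 17 / 4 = 4.25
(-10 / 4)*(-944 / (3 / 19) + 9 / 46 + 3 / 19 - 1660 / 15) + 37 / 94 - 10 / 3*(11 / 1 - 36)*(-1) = 1243801563 / 82156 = 15139.51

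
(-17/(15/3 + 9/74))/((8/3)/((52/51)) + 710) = -8177/1755528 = -0.00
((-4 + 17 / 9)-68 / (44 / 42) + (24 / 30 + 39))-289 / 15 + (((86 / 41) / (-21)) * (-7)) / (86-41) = -2829407 / 60885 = -46.47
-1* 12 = -12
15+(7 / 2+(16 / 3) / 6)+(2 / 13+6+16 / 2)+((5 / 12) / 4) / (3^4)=1695449 / 50544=33.54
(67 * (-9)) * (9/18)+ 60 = -483/2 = -241.50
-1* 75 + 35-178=-218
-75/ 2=-37.50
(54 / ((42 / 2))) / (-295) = -18 / 2065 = -0.01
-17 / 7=-2.43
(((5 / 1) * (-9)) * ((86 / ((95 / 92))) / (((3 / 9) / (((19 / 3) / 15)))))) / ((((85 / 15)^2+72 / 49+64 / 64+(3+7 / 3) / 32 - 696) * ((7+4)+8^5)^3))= 20935152 / 102705390205528466375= 0.00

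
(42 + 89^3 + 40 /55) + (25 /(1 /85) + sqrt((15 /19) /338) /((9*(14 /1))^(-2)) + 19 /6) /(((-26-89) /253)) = 231108821 /330-87318*sqrt(570) /1235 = 698641.75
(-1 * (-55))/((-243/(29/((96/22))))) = -17545/11664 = -1.50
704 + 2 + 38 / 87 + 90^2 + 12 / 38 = 14557562 / 1653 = 8806.75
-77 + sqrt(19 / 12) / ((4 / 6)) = -77 + sqrt(57) / 4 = -75.11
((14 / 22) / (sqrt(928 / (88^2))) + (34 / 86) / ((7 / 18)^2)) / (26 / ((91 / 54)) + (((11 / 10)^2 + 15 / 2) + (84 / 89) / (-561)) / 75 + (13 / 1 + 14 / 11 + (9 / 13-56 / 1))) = -8937790290000 / 87151610427077-79511932500 * sqrt(58) / 8396666785333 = -0.17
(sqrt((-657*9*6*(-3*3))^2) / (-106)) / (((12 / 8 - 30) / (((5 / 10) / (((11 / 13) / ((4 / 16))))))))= 691821 / 44308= 15.61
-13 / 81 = -0.16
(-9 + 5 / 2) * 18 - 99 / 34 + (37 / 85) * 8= -19793 / 170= -116.43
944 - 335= 609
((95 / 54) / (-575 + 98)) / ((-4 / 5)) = 475 / 103032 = 0.00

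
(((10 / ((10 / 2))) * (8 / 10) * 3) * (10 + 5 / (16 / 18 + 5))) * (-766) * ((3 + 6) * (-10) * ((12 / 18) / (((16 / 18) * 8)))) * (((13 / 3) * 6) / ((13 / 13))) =463793850 / 53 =8750827.36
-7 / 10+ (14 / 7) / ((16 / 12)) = 4 / 5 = 0.80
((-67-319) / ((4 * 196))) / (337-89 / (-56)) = -193 / 132727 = -0.00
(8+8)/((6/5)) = 40/3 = 13.33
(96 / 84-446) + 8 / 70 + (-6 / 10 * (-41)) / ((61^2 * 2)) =-115841311 / 260470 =-444.74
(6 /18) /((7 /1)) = 1 /21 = 0.05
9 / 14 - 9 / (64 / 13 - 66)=2196 / 2779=0.79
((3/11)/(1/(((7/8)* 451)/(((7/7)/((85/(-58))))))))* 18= -2839.07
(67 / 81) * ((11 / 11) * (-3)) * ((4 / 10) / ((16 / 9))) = -67 / 120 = -0.56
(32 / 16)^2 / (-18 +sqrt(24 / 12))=-36 / 161 - 2 *sqrt(2) / 161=-0.24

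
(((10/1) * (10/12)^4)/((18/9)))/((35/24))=625/378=1.65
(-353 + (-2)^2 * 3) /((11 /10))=-310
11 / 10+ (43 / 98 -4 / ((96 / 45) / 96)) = -43723 / 245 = -178.46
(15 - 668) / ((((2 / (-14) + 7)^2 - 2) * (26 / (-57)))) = 1823829 / 57356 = 31.80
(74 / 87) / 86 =37 / 3741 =0.01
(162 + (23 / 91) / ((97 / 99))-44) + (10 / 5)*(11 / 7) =1071605 / 8827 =121.40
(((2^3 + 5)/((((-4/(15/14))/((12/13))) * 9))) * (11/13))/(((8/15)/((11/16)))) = -9075/23296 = -0.39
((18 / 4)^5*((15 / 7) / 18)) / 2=98415 / 896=109.84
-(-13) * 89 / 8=1157 / 8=144.62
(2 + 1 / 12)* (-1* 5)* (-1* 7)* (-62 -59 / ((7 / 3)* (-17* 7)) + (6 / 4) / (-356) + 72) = 744.35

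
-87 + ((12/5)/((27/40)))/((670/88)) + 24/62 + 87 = 0.85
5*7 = 35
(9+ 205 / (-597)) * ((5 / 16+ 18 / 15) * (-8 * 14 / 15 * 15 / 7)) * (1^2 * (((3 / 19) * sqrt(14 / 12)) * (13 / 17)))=-27.32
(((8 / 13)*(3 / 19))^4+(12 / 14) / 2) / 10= 2233723335 / 52109373134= 0.04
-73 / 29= -2.52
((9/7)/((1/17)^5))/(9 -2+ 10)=751689/7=107384.14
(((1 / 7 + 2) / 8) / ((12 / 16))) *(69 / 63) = 115 / 294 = 0.39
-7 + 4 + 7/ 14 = -5/ 2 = -2.50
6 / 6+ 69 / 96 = 1.72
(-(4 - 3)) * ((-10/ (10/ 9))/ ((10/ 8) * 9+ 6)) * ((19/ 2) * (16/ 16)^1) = 114/ 23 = 4.96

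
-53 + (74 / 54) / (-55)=-78742 / 1485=-53.02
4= 4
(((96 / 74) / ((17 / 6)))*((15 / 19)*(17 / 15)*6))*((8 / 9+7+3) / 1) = 18816 / 703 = 26.77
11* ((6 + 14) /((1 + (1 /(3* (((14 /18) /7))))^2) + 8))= 110 /9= 12.22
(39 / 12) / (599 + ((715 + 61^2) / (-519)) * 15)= 0.01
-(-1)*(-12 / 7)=-12 / 7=-1.71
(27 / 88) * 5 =135 / 88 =1.53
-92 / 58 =-46 / 29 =-1.59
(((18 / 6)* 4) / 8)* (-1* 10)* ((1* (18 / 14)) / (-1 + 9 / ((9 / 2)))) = -135 / 7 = -19.29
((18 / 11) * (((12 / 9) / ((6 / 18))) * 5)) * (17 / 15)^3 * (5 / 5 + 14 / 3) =668168 / 2475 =269.97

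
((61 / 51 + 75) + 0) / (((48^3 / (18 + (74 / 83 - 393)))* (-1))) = 60332093 / 234067968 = 0.26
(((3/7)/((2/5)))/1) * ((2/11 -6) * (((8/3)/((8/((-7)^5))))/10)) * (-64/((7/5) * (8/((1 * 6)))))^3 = -1548288000/11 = -140753454.55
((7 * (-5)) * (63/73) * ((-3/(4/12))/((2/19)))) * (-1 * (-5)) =1885275/146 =12912.84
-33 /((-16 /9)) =297 /16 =18.56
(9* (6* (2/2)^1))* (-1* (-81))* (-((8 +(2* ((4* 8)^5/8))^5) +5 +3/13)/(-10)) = 1180977535880029474454004329088452771172/65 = 18168885167385068837753910000000000000.00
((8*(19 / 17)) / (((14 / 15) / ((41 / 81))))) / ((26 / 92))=716680 / 41769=17.16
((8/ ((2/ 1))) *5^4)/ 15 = 500/ 3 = 166.67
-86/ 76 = -43/ 38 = -1.13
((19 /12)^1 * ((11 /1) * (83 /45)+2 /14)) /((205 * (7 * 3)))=30571 /4068225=0.01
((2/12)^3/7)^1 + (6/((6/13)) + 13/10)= 108113/7560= 14.30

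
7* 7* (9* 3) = 1323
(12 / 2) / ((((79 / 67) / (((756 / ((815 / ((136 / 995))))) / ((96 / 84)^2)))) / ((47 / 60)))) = 495769113 / 1281261500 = 0.39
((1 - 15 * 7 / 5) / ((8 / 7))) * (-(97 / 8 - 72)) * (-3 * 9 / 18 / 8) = 50295 / 256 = 196.46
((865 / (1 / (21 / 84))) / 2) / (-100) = -1.08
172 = 172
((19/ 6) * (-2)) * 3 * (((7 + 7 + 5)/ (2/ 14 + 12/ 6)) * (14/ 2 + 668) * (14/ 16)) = -796005/ 8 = -99500.62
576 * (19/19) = 576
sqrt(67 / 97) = sqrt(6499) / 97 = 0.83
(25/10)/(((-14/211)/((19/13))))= -20045/364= -55.07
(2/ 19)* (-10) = -20/ 19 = -1.05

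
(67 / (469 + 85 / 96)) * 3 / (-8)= -2412 / 45109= -0.05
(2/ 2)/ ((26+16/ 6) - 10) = 3/ 56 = 0.05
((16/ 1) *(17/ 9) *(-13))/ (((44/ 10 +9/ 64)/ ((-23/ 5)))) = 5204992/ 13077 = 398.03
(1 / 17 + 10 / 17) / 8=11 / 136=0.08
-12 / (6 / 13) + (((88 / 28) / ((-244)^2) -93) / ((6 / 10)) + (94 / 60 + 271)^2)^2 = 12081958279800201395346601 / 2198165717160000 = 5496381908.55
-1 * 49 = -49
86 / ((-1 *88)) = -43 / 44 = -0.98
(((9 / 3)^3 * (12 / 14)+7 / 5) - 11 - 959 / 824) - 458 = -12851709 / 28840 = -445.62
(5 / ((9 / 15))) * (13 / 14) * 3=325 / 14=23.21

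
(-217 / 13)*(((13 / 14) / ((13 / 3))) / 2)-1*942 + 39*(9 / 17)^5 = -942.17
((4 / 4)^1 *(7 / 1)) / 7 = 1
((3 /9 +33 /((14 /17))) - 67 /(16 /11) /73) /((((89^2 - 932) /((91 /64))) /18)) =0.15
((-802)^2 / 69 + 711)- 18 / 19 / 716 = 4708772305 / 469338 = 10032.80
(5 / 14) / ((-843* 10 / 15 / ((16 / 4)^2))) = -20 / 1967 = -0.01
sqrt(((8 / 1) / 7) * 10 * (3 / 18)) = 2 * sqrt(210) / 21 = 1.38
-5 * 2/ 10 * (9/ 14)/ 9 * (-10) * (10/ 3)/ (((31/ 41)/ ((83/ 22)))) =85075/ 7161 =11.88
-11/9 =-1.22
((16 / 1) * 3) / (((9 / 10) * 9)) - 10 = -110 / 27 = -4.07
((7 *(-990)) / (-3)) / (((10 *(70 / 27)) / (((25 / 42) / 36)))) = 165 / 112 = 1.47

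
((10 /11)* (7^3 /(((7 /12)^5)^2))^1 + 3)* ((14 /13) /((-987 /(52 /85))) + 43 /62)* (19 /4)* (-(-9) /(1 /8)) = 18171663529428864117 /1121908511185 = 16197099.27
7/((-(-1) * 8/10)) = 35/4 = 8.75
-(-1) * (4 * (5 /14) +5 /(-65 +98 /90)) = 27185 /20132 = 1.35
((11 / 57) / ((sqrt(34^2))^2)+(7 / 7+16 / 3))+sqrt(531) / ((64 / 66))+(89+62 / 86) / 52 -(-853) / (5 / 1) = 99* sqrt(59) / 32+10967759273 / 61389380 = 202.42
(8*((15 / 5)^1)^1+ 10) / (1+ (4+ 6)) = 34 / 11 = 3.09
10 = 10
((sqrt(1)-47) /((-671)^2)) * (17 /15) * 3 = -782 /2251205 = -0.00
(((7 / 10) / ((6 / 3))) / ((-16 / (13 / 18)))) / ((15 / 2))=-0.00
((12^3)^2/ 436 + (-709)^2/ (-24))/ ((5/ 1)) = -2819.29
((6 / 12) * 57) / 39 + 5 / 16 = 217 / 208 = 1.04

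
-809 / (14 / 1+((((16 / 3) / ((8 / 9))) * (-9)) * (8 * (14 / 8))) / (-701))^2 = -397543409 / 111724900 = -3.56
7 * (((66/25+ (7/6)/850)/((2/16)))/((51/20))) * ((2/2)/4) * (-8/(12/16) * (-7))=42245056/39015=1082.79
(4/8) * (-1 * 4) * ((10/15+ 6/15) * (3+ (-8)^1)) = 32/3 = 10.67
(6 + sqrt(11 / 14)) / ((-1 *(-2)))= sqrt(154) / 28 + 3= 3.44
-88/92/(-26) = 11/299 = 0.04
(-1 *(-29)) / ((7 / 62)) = 1798 / 7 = 256.86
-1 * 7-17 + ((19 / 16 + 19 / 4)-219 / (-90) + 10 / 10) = -3511 / 240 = -14.63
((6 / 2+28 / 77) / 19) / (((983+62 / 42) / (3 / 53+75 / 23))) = 1571094 / 2633567827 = 0.00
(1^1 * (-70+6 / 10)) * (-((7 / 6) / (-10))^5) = -5832029 / 3888000000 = -0.00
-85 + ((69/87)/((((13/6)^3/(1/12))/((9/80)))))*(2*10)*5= -10821895/127426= -84.93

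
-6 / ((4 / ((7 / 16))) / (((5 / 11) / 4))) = -0.07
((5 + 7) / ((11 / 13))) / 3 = 52 / 11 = 4.73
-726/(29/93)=-67518/29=-2328.21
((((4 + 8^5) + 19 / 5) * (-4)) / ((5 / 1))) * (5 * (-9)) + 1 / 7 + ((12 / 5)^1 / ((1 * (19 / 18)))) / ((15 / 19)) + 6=206489119 / 175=1179937.82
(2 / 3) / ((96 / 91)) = 91 / 144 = 0.63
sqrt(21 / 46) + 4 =sqrt(966) / 46 + 4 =4.68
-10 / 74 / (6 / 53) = -265 / 222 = -1.19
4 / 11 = 0.36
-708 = -708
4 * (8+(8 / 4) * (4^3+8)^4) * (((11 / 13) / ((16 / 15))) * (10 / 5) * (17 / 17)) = 341091300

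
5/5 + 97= 98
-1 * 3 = -3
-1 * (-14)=14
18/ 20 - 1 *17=-161/ 10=-16.10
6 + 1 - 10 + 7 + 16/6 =20/3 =6.67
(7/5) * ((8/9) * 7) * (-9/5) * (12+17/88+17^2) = -259749/55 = -4722.71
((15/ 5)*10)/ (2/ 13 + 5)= 5.82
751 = 751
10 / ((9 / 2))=20 / 9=2.22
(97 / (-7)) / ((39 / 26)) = -194 / 21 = -9.24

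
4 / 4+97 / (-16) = -5.06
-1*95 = -95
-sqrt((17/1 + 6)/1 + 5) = -5.29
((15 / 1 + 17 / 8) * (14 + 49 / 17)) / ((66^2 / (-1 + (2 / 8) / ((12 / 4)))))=-39319 / 646272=-0.06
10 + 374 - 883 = -499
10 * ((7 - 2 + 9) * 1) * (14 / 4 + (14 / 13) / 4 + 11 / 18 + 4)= 137270 / 117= 1173.25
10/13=0.77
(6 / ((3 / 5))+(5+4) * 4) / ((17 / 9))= 414 / 17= 24.35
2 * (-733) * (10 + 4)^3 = -4022704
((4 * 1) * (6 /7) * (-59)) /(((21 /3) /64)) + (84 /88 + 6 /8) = -3983781 /2156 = -1847.76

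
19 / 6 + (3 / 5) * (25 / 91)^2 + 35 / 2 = 514547 / 24843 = 20.71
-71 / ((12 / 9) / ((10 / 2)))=-1065 / 4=-266.25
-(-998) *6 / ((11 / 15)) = 89820 / 11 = 8165.45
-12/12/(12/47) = -47/12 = -3.92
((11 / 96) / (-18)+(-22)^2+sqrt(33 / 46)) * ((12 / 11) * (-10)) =-380155 / 72 -60 * sqrt(1518) / 253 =-5289.17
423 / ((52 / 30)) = 6345 / 26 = 244.04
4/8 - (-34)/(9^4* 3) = 19751/39366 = 0.50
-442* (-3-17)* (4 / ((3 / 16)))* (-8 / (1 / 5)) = -22630400 / 3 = -7543466.67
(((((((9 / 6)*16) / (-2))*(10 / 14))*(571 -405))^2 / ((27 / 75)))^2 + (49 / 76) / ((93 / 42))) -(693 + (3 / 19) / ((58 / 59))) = 1297016929573184397897 / 41011481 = 31625703289602.84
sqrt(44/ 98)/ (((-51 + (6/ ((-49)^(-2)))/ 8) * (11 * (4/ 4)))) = 4 * sqrt(22)/ 538923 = 0.00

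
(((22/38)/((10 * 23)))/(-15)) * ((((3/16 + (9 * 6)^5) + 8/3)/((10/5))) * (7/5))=-1697073939253/31464000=-53937.01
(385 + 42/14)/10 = 194/5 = 38.80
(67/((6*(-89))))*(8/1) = -268/267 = -1.00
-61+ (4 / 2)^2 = -57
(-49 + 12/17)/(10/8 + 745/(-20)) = 821/612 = 1.34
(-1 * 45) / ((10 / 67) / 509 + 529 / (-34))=52177590 / 18040147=2.89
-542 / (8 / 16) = -1084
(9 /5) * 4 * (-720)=-5184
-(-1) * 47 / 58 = 47 / 58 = 0.81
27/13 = 2.08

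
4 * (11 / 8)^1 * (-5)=-27.50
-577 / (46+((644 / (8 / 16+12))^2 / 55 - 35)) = -19834375 / 2037069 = -9.74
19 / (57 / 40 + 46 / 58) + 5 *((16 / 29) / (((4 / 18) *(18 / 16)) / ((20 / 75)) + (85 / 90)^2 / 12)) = 1657380680 / 146771639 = 11.29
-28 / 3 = -9.33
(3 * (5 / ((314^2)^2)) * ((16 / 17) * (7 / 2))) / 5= 0.00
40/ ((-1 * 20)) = -2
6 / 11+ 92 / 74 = 728 / 407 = 1.79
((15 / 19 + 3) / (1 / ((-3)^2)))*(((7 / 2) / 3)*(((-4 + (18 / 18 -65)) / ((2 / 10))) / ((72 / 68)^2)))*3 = -687820 / 19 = -36201.05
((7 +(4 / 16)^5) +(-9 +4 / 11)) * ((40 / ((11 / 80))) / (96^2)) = -460525 / 8921088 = -0.05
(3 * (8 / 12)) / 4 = 1 / 2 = 0.50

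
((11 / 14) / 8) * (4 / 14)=0.03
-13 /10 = -1.30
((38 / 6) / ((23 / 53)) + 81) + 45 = 9701 / 69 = 140.59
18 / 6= 3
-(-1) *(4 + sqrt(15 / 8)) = sqrt(30) / 4 + 4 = 5.37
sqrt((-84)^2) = 84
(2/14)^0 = 1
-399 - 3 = -402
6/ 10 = 3/ 5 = 0.60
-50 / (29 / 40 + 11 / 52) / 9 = -5.93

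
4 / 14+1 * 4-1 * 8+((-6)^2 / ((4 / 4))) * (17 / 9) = 450 / 7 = 64.29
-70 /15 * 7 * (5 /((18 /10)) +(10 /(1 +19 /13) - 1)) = -41209 /216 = -190.78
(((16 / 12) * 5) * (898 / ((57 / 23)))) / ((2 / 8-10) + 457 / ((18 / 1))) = 1652320 / 10697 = 154.47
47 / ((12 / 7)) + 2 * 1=353 / 12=29.42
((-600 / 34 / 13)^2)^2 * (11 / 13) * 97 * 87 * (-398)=-299262130200000000 / 31010762653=-9650266.70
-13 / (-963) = 13 / 963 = 0.01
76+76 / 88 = 1691 / 22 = 76.86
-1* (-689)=689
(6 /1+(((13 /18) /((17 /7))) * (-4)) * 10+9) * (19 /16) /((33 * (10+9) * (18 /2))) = 475 /727056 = 0.00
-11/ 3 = -3.67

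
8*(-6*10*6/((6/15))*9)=-64800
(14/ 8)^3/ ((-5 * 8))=-343/ 2560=-0.13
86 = 86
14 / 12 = 7 / 6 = 1.17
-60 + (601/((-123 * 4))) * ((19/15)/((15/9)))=-749419/12300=-60.93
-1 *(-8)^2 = -64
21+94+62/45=5237/45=116.38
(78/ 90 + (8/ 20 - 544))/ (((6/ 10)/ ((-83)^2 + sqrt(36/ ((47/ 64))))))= -56083349/ 9 - 130256*sqrt(47)/ 141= -6237816.49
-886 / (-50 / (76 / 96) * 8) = 8417 / 4800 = 1.75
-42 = -42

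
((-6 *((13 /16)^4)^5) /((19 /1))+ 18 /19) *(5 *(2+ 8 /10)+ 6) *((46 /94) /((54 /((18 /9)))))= 414893836932935773338168605 /1214517101530346834639192064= 0.34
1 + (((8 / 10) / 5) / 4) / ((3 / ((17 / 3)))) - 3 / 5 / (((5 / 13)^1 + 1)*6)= 301 / 300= 1.00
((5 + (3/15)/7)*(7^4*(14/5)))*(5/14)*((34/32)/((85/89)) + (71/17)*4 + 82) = 512196069/425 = 1205167.22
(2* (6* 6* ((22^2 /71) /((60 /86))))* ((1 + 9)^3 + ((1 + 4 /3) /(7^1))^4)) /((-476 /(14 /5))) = -4138.31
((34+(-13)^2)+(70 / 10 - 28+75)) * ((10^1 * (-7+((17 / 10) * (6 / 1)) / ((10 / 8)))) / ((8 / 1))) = 7453 / 20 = 372.65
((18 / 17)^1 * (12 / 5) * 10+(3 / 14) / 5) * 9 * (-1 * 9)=-2453571 / 1190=-2061.82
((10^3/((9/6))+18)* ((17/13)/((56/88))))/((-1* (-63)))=29546/1323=22.33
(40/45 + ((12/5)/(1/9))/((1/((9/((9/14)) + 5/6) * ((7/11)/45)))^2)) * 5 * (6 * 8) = 12018064/27225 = 441.43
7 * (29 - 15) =98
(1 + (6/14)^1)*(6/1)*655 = 39300/7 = 5614.29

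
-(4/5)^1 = -4/5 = -0.80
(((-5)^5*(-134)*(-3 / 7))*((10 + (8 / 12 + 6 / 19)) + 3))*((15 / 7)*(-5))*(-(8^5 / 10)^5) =-9456361793203356928730726400 / 931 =-10157209230078793693588320.00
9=9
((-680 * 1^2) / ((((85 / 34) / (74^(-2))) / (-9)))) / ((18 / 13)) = 442 / 1369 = 0.32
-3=-3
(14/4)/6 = 7/12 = 0.58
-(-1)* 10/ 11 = 10/ 11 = 0.91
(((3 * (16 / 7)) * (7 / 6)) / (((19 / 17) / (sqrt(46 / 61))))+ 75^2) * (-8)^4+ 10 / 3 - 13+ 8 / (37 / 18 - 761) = 557056 * sqrt(2806) / 1159+ 944247923399 / 40983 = 23065450.37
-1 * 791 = -791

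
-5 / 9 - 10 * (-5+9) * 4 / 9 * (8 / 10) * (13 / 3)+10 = -1409 / 27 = -52.19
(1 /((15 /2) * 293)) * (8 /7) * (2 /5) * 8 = 0.00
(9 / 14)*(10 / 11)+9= 738 / 77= 9.58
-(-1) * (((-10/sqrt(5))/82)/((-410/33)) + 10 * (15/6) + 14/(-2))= 33 * sqrt(5)/16810 + 18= 18.00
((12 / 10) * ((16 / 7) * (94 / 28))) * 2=18.42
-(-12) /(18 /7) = 14 /3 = 4.67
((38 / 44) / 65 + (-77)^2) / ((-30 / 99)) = -25435467 / 1300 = -19565.74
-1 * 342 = -342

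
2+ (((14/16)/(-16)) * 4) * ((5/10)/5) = 633/320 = 1.98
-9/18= -1/2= -0.50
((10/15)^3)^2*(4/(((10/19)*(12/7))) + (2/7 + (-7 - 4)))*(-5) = 42208/15309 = 2.76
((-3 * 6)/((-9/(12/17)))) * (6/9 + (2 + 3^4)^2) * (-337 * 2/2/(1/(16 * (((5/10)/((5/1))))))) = -445788992/85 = -5244576.38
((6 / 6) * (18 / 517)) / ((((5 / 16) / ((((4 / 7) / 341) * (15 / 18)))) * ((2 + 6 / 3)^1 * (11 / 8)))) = 384 / 13574869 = 0.00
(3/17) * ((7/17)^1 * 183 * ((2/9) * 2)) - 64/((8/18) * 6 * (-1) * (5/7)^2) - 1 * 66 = -94286/7225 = -13.05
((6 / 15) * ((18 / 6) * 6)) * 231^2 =1920996 / 5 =384199.20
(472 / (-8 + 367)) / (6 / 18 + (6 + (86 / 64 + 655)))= 45312 / 22838503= 0.00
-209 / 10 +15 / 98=-5083 / 245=-20.75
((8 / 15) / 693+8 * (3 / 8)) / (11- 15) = -31193 / 41580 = -0.75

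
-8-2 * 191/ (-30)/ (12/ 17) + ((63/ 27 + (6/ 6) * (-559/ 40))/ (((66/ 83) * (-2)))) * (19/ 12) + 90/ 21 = 25.91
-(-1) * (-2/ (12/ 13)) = -13/ 6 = -2.17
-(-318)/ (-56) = -159/ 28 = -5.68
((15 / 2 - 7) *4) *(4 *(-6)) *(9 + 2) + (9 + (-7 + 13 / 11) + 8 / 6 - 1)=-17308 / 33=-524.48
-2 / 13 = -0.15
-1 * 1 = -1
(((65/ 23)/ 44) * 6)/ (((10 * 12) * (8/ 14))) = 91/ 16192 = 0.01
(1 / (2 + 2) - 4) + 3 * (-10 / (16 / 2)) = -15 / 2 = -7.50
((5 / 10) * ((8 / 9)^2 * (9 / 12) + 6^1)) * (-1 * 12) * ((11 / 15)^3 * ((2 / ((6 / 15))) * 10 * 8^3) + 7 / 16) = -1940916361 / 4860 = -399365.51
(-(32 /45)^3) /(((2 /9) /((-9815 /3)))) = 32161792 /6075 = 5294.12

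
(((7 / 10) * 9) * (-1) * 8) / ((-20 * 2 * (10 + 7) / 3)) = 189 / 850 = 0.22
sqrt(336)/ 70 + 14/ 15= 2 * sqrt(21)/ 35 + 14/ 15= 1.20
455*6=2730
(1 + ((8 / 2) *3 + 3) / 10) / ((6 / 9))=15 / 4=3.75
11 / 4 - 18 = -61 / 4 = -15.25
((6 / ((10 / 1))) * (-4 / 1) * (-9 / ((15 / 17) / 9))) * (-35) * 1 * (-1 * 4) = 154224 / 5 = 30844.80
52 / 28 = 13 / 7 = 1.86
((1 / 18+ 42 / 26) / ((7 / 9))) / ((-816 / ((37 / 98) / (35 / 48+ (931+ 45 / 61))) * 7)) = -51911 / 340878796076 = -0.00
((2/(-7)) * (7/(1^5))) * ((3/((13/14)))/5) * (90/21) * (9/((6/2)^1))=-216/13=-16.62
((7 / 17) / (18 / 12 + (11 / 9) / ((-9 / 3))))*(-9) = -3402 / 1003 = -3.39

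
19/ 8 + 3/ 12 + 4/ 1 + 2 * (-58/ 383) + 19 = 77587/ 3064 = 25.32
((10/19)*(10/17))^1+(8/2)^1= 1392/323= 4.31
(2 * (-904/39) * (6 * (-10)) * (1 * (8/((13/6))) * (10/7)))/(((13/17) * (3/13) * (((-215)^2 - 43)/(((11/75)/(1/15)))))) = 108190720/27316653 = 3.96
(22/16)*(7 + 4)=121/8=15.12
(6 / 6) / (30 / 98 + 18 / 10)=0.47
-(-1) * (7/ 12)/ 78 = 7/ 936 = 0.01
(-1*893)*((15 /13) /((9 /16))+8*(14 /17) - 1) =-4523045 /663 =-6822.09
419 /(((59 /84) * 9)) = 66.28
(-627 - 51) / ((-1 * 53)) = 678 / 53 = 12.79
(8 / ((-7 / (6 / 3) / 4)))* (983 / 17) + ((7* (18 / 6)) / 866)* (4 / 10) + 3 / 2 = -271631057 / 515270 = -527.16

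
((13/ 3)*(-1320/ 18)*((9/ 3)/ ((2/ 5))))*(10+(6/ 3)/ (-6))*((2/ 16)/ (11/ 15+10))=-268.31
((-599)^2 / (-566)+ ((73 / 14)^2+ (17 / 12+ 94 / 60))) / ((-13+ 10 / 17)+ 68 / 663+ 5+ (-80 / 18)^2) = -374678127603 / 7722462965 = -48.52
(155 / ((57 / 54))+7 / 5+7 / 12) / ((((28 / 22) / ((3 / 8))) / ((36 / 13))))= 16796439 / 138320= 121.43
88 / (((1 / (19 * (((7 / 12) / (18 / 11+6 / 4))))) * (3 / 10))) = 643720 / 621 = 1036.59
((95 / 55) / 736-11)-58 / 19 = -2161271 / 153824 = -14.05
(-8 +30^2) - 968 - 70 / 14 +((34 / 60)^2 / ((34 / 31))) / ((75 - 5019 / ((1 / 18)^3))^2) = -124917913150092735673 / 1542196458643120200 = -81.00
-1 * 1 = -1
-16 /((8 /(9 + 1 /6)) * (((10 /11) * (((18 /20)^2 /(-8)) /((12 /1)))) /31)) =6001600 /81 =74093.83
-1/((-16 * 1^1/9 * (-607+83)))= -9/8384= -0.00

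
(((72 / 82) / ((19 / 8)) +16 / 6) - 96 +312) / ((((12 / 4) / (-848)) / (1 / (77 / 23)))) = -9983863552 / 539847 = -18493.88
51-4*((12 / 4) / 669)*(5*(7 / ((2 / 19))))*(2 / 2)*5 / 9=95707 / 2007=47.69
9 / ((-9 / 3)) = -3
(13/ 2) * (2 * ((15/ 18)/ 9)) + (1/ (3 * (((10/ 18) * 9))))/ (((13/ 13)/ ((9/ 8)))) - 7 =-6179/ 1080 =-5.72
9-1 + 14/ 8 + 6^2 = 183/ 4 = 45.75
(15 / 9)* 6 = 10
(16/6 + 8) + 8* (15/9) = 24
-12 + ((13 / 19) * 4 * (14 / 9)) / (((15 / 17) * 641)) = -11.99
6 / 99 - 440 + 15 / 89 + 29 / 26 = -438.66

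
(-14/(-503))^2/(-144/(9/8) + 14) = -98/14421513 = -0.00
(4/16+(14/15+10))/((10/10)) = 671/60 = 11.18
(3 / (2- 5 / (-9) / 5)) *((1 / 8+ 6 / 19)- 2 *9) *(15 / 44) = -1080945 / 127072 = -8.51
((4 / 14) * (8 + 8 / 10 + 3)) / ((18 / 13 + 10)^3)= 129623 / 56731360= 0.00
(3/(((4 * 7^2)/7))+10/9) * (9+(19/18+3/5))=12.98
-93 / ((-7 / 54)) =5022 / 7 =717.43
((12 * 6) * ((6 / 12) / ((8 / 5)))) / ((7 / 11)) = 495 / 14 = 35.36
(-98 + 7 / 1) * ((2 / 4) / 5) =-91 / 10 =-9.10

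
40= 40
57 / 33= 1.73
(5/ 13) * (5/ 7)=0.27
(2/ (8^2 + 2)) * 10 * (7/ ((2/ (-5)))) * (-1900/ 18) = 166250/ 297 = 559.76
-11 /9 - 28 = -263 /9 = -29.22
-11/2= -5.50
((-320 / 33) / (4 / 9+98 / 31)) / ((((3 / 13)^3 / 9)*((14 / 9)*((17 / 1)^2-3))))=-1886040 / 426041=-4.43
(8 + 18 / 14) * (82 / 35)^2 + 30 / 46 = 2036201 / 39445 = 51.62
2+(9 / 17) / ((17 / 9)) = 659 / 289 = 2.28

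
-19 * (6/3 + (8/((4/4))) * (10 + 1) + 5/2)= -3515/2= -1757.50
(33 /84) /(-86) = -11 /2408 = -0.00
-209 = -209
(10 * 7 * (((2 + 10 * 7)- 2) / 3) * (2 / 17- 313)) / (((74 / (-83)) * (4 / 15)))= 2704046625 / 1258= 2149480.62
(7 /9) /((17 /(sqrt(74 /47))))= 0.06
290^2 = 84100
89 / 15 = 5.93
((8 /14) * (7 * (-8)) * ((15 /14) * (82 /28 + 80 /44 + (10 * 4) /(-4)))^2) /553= -294516450 /160658113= -1.83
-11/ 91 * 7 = -11/ 13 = -0.85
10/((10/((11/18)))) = 0.61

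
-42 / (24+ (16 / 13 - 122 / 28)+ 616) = -2548 / 38637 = -0.07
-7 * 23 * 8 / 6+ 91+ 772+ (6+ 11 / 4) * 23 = 849.58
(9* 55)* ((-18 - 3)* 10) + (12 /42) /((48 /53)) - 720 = -17584507 /168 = -104669.68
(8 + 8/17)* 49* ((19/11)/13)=134064/2431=55.15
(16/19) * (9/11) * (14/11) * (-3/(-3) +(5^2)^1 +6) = 28.06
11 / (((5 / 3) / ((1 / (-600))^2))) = 11 / 600000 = 0.00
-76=-76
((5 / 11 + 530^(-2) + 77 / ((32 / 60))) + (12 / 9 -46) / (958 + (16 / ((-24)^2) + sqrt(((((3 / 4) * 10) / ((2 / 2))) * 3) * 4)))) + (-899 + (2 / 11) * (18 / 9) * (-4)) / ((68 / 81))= -115932298230989650931 / 124951639100624600 + 173664 * sqrt(10) / 1189374481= -927.82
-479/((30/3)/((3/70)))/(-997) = 1437/697900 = 0.00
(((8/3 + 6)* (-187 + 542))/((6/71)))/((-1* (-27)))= 327665/243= 1348.42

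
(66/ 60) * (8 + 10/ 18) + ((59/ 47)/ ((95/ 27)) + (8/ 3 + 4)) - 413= -6374393/ 16074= -396.57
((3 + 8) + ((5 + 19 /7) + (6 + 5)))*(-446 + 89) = -10608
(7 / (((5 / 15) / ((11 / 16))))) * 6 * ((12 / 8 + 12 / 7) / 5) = 891 / 16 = 55.69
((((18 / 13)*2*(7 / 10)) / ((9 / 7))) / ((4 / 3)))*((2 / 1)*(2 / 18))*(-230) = -2254 / 39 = -57.79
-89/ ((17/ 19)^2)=-32129/ 289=-111.17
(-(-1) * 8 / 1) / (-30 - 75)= -8 / 105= -0.08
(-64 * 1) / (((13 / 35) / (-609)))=1364160 / 13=104935.38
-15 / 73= -0.21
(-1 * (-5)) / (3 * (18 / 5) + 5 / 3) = 0.40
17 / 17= 1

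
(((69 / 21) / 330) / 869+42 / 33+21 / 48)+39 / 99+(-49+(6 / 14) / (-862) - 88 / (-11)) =-38.90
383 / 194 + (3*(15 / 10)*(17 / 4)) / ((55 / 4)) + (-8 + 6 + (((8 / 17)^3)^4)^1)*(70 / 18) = -123429089624287622753 / 27974606720586974415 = -4.41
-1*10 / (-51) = 0.20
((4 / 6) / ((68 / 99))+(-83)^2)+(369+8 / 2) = 246941 / 34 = 7262.97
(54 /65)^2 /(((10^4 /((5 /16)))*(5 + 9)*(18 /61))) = 4941 /946400000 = 0.00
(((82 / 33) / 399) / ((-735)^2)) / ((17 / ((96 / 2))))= 1312 / 40307807925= 0.00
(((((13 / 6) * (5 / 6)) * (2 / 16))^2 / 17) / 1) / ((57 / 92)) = 97175 / 20093184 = 0.00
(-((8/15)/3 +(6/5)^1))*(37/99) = -2294/4455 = -0.51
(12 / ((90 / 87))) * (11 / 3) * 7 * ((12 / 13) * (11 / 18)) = 98252 / 585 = 167.95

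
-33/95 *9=-297/95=-3.13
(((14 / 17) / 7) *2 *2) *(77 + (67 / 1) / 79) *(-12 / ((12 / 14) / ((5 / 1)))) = -3444000 / 1343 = -2564.41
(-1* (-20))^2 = 400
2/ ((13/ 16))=32/ 13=2.46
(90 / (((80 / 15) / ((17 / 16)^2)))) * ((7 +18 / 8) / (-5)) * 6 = -866133 / 4096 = -211.46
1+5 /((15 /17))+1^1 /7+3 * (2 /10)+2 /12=1591 /210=7.58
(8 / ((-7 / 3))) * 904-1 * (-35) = -21451 / 7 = -3064.43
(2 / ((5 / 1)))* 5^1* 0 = 0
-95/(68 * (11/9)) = -855/748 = -1.14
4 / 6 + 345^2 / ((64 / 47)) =16782653 / 192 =87409.65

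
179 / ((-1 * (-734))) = 179 / 734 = 0.24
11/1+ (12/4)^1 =14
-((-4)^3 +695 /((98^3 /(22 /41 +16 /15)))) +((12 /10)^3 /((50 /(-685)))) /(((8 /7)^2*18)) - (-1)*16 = 22861552580047 /289416540000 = 78.99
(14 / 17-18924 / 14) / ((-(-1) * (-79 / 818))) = 131498408 / 9401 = 13987.70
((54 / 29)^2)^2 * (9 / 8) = 9565938 / 707281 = 13.52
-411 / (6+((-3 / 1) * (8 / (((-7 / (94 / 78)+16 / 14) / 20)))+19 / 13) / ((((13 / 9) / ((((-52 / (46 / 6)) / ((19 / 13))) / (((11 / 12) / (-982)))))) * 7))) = -1415243291 / 176678139686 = -0.01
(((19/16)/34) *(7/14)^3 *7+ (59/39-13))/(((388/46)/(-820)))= 9168359935/8231808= 1113.77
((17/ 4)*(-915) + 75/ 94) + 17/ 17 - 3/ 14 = -5115511/ 1316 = -3887.17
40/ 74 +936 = 34652/ 37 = 936.54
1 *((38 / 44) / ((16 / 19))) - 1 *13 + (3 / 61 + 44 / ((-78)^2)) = -11.92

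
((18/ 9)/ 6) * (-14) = -14/ 3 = -4.67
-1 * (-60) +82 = 142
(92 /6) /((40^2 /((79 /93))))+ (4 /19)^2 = 4227137 /80575200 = 0.05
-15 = -15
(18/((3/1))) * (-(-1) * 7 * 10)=420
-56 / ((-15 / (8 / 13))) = 448 / 195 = 2.30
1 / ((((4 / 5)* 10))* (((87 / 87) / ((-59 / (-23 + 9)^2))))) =-59 / 1568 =-0.04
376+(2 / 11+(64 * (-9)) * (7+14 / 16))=-4159.82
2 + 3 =5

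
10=10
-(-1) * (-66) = -66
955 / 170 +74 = 2707 / 34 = 79.62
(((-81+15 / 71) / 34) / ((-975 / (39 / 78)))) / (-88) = -239 / 17260100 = -0.00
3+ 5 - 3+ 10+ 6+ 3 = 24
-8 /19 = -0.42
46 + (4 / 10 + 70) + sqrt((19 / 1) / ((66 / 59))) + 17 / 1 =sqrt(73986) / 66 + 667 / 5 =137.52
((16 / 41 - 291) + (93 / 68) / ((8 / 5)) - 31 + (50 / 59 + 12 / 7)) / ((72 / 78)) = -38103695695 / 110538624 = -344.71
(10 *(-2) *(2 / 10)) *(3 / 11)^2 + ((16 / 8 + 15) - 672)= -79291 / 121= -655.30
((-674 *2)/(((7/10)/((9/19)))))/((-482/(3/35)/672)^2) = -13.03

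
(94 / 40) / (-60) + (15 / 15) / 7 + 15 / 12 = 11371 / 8400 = 1.35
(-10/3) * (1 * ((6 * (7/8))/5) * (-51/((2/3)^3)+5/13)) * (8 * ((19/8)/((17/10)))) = 11877565/1768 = 6718.08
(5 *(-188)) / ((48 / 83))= -19505 / 12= -1625.42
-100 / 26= -50 / 13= -3.85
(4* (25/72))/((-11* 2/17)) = -425/396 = -1.07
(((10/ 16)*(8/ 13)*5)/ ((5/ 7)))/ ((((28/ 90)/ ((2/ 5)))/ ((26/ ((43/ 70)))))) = 6300/ 43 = 146.51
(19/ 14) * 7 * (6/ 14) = 57/ 14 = 4.07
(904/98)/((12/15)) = 565/49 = 11.53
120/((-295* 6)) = -0.07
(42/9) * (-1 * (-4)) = 18.67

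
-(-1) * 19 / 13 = 19 / 13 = 1.46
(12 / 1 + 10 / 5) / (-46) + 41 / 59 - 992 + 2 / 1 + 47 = -1279121 / 1357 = -942.61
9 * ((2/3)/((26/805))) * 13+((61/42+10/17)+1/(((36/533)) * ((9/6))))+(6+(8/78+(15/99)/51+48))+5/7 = 162893365/65637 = 2481.73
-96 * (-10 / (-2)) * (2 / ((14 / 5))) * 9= -21600 / 7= -3085.71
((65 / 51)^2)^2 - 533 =-3588001508 / 6765201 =-530.36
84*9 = 756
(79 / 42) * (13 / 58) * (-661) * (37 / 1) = -25117339 / 2436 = -10310.89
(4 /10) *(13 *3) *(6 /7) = 468 /35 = 13.37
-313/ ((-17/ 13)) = 4069/ 17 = 239.35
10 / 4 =2.50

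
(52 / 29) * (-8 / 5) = -416 / 145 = -2.87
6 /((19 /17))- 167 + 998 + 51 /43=684282 /817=837.55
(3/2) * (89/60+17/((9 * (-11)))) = 2597/1320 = 1.97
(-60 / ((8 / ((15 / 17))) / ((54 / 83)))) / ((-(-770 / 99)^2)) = 19683 / 276556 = 0.07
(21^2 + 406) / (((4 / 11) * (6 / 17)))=158389 / 24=6599.54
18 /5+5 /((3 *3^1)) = 4.16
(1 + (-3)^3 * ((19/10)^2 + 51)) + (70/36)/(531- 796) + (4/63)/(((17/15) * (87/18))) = -242551174919/164612700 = -1473.47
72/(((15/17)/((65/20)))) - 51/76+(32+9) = 116101/380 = 305.53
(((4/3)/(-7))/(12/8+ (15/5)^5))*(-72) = 64/1141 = 0.06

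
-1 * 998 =-998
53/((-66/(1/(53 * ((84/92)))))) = -0.02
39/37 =1.05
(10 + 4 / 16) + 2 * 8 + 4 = 121 / 4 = 30.25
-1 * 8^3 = -512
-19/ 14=-1.36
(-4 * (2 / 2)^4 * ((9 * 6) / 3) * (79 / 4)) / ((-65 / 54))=76788 / 65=1181.35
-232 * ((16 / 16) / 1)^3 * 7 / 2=-812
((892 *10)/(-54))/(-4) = 1115/27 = 41.30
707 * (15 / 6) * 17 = 60095 / 2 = 30047.50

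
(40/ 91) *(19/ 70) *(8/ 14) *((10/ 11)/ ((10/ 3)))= 912/ 49049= 0.02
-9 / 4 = -2.25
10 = 10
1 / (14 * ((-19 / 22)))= -11 / 133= -0.08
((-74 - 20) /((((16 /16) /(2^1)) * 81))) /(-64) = 47 /1296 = 0.04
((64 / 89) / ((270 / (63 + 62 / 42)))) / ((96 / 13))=0.02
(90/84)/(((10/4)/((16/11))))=48/77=0.62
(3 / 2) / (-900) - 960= -576001 / 600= -960.00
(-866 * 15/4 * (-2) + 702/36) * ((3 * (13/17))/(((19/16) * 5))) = 4065048/1615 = 2517.06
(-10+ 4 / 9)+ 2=-68 / 9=-7.56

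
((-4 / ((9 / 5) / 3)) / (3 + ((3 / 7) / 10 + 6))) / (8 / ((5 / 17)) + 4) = -1750 / 74061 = -0.02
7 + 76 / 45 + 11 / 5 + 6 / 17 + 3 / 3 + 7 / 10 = 19801 / 1530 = 12.94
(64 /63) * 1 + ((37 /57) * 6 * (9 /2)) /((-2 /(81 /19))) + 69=32.66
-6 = -6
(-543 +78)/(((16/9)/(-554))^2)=-2889997785/64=-45156215.39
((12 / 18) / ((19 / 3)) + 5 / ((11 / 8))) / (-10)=-391 / 1045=-0.37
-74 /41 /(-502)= 37 /10291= 0.00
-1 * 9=-9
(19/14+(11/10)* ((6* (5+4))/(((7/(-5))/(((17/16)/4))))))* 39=-173199/448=-386.60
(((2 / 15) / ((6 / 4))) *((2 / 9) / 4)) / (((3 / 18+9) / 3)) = 4 / 2475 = 0.00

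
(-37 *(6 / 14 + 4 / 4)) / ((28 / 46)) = -4255 / 49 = -86.84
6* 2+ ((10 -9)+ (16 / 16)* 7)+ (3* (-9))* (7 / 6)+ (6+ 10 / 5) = -7 / 2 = -3.50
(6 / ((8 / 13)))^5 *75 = 6766814925 / 1024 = 6608217.70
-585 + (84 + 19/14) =-499.64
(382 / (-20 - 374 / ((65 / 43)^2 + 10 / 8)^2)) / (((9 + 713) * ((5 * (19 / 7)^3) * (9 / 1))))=-0.00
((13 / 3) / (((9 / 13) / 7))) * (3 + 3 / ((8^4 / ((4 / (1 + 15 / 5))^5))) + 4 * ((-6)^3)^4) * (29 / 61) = 407846210911647235 / 2248704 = 181369451431.42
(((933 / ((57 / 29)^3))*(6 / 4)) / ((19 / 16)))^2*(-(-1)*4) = 14728168046192896 / 152852067369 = 96355.70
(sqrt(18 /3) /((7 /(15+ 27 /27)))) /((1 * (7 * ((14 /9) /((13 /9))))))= 104 * sqrt(6) /343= 0.74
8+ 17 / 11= 105 / 11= 9.55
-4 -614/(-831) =-2710/831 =-3.26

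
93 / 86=1.08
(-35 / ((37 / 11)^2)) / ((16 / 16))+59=76536 / 1369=55.91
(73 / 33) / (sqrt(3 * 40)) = 73 * sqrt(30) / 1980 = 0.20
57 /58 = 0.98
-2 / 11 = -0.18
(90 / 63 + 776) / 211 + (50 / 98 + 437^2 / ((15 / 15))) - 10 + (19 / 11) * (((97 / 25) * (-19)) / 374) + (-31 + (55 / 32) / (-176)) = 51975797853094897 / 272221734400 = 190931.84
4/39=0.10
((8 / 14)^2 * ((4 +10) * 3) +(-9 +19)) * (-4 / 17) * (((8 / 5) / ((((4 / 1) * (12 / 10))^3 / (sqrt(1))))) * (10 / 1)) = -10375 / 12852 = -0.81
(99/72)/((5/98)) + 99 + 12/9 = 7637/60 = 127.28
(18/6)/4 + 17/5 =83/20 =4.15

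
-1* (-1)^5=1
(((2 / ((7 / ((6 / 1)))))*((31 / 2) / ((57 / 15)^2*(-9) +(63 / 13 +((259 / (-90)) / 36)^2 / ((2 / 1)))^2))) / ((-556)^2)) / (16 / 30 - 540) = 3247513506993600000 / 2169555139092780615627123071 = 0.00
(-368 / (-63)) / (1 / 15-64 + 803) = 40 / 5061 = 0.01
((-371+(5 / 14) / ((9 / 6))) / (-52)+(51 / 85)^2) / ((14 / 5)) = 102239 / 38220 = 2.68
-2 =-2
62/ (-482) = -31/ 241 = -0.13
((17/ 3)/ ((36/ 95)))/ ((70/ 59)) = 19057/ 1512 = 12.60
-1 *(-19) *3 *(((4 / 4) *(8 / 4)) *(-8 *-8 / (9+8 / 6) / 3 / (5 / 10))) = 14592 / 31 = 470.71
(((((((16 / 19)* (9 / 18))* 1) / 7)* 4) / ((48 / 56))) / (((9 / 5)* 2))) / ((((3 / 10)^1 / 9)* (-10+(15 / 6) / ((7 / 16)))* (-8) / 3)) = 35 / 171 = 0.20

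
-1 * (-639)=639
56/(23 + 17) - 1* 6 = -4.60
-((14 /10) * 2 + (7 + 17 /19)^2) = -117554 /1805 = -65.13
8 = 8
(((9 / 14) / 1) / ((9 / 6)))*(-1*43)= -129 / 7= -18.43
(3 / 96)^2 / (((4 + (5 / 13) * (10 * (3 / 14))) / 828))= 18837 / 112384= 0.17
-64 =-64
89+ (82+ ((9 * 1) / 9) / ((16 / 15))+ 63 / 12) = 177.19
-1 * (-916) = 916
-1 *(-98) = 98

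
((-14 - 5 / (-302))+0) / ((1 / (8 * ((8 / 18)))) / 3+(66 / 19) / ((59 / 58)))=-75743728 / 19004709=-3.99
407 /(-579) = -407 /579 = -0.70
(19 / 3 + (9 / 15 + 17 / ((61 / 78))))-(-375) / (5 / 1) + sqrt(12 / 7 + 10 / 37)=105.08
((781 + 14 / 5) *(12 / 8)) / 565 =11757 / 5650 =2.08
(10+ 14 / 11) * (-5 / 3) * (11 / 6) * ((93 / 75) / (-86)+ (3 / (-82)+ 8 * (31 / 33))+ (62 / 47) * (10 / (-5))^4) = -121091626624 / 123048585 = -984.10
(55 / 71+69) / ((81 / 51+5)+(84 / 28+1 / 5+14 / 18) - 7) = 1894905 / 96844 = 19.57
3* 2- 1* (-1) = 7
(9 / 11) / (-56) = -9 / 616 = -0.01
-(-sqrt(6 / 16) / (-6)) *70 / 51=-35 *sqrt(6) / 612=-0.14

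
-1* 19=-19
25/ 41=0.61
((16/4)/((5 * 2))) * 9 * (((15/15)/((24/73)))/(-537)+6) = 15451/716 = 21.58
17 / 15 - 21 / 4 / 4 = -43 / 240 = -0.18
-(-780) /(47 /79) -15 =60915 /47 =1296.06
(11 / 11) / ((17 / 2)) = 2 / 17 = 0.12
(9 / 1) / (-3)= -3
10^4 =10000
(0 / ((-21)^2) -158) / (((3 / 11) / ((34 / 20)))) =-14773 / 15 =-984.87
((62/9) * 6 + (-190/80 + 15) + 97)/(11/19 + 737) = 68837/336336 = 0.20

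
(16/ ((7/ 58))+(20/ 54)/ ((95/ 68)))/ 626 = 238508/ 1123983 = 0.21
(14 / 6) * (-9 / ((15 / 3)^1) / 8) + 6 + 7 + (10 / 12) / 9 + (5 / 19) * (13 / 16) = 524549 / 41040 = 12.78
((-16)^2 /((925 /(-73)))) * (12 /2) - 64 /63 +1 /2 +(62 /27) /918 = -19536822931 /160489350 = -121.73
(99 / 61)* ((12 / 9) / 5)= 132 / 305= 0.43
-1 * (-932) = 932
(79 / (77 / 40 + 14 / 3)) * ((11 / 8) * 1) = 13035 / 791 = 16.48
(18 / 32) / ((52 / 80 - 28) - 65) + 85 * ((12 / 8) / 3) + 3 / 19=5987119 / 140372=42.65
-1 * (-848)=848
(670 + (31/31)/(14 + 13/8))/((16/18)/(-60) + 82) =1130733/138350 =8.17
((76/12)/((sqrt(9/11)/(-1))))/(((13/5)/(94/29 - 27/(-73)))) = -726275 * sqrt(11)/247689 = -9.73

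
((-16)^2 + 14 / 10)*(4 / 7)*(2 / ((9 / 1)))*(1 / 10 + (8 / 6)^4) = 1510652 / 14175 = 106.57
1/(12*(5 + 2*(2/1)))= 0.01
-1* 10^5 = -100000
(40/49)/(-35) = -8/343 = -0.02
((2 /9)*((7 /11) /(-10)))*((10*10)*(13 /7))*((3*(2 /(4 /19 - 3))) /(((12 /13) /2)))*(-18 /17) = -128440 /9911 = -12.96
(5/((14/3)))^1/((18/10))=25/42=0.60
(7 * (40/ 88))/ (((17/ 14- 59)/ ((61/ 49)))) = -610/ 8899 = -0.07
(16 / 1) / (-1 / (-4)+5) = 64 / 21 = 3.05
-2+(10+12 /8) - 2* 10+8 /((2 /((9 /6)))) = -9 /2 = -4.50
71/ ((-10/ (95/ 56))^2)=25631/ 12544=2.04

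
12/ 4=3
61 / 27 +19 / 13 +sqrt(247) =1306 / 351 +sqrt(247) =19.44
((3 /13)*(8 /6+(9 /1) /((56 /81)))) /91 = 2411 /66248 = 0.04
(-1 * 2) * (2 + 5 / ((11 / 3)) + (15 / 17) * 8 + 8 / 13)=-53666 / 2431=-22.08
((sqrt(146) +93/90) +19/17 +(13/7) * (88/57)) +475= sqrt(146) +32559631/67830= 492.10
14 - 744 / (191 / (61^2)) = -2765750 / 191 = -14480.37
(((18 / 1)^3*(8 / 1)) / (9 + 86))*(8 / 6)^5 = 2069.56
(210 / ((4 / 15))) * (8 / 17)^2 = 50400 / 289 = 174.39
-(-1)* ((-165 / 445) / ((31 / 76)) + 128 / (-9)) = -375724 / 24831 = -15.13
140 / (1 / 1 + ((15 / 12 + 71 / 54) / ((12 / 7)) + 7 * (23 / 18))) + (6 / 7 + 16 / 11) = 16610086 / 1141679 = 14.55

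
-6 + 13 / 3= -5 / 3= -1.67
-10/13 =-0.77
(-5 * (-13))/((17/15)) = 975/17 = 57.35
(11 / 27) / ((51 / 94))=1034 / 1377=0.75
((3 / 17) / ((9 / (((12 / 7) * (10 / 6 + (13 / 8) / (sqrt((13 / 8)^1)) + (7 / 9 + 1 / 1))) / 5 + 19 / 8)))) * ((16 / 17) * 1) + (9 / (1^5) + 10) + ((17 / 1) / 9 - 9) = 16 * sqrt(26) / 10115 + 1088279 / 91035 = 11.96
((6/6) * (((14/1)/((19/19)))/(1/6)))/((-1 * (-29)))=84/29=2.90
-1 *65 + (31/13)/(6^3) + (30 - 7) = -41.99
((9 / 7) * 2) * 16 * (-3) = -864 / 7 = -123.43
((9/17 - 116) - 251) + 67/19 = -117231/323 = -362.94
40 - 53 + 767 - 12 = 742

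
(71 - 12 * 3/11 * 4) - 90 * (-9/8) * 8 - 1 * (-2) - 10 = 9459/11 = 859.91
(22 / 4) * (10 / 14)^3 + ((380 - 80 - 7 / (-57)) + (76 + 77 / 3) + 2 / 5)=26341313 / 65170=404.19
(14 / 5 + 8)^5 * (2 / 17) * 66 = 1140890.04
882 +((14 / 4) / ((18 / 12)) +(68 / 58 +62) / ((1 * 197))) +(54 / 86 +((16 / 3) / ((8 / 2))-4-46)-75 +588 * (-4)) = -1172076985 / 736977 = -1590.38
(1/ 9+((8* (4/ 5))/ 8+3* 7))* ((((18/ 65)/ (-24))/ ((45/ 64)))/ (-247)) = 15776/ 10837125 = 0.00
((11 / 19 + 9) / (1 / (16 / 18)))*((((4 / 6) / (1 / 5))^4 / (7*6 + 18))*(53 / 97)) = 38584000 / 4030641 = 9.57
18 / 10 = 1.80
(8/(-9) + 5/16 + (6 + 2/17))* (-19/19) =-13565/2448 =-5.54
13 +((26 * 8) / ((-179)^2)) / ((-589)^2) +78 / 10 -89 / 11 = 7769871348379 / 611363266855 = 12.71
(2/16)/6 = 1/48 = 0.02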